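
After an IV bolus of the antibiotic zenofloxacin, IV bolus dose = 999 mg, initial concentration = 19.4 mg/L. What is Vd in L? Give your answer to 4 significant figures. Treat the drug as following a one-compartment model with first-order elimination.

Vd = Dose / C₀ = 999.0 / 19.4 = 51.49 L

51.49 L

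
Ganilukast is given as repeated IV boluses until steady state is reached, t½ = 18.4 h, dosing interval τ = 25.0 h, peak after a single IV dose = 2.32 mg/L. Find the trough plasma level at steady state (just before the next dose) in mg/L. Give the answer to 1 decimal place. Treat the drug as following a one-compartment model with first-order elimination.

1.5 mg/L

k = ln2 / t½ = 0.693147 / 18.4 = 0.03767 h⁻¹
e^(−kτ) = e^(−0.03767 × 25.0) = 0.3899
Accumulation ratio R = 1 / (1 − e^(−kτ)) = 1 / (1 − 0.3899) = 1.639
Steady-state trough = C₀ × R × e^(−kτ) = 2.32 × 1.639 × 0.3899 = 1.483 mg/L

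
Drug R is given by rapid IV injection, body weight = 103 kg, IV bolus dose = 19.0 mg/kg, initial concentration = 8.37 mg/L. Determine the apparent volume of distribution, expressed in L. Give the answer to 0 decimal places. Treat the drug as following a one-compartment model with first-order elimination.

234 L

Dose = 19.0 × 103 = 1957 mg
Vd = Dose / C₀ = 1957 / 8.37 = 233.8 L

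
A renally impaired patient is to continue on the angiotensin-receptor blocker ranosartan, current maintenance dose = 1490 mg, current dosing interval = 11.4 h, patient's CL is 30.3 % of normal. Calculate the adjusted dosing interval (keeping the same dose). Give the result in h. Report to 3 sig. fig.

37.6 h

To keep the same average steady-state level, dosing rate must scale with clearance.
CL ratio = 30.3 / 100 = 0.3030
New interval (same dose) = 11.4 / 0.3030 = 37.62 h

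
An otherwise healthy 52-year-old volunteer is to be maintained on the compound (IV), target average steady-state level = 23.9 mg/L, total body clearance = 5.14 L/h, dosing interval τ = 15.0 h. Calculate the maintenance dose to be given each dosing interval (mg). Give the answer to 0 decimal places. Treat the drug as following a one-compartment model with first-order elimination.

1843 mg

At steady state, Dose/τ = Css × CL.
Dose = Css × CL × τ = 23.9 × 5.140 × 15.0 = 1843 mg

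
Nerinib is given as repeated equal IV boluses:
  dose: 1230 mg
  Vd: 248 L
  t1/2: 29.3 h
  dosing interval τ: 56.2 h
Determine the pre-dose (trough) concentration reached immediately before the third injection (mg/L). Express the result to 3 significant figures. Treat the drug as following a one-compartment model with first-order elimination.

C₀ per dose = Dose / Vd = 1230 / 248 = 4.960 mg/L
k = ln2 / t½ = 0.693147 / 29.3 = 0.02366 h⁻¹
Fraction remaining after one interval: r = e^(−kτ) = e^(−0.02366 × 56.2) = 0.2646
Before dose 3, 2 doses have been given (aged 1τ, 2τ).
C_trough = C₀ × (r + r²) = 4.960 × (0.2646 + 0.07001) = 1.660 mg/L

1.66 mg/L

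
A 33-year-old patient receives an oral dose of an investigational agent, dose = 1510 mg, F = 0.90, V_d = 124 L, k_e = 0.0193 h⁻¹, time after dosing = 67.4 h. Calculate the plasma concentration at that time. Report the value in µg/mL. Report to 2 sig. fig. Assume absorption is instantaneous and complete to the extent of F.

3.0 µg/mL

Amount reaching circulation = F × Dose = 0.90 × 1510 = 1359 mg
C₀ = F·Dose / Vd = 1359 / 124 = 10.96 mg/L
C = C₀ · e^(−k·t) = 10.96 × e^(−0.01930 × 67.4)
  = 10.96 × 0.2723 = 2.984 mg/L
(2.984 mg/L = 2.984 µg/mL)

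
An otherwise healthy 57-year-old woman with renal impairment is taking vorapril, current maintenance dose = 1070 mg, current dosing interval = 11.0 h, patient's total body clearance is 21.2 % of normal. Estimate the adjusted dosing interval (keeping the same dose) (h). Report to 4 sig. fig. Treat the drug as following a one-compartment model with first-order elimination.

To keep the same average steady-state level, dosing rate must scale with clearance.
CL ratio = 21.2 / 100 = 0.2120
New interval (same dose) = 11.0 / 0.2120 = 51.89 h

51.89 h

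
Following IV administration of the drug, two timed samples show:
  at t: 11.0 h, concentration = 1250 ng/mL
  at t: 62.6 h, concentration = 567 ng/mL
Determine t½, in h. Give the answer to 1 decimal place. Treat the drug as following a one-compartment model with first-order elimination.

45.2 h

k = ln(C₁/C₂) / (t₂ − t₁) = ln(1250/567) / (62.6 − 11.0)
  = 0.7905 / 51.60 = 0.01532 h⁻¹
t½ = ln2 / k = 0.693147 / 0.01532 = 45.24 h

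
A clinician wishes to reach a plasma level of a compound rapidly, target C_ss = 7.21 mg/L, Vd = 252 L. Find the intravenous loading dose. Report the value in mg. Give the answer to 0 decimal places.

1817 mg

LD = Css × Vd = 7.21 × 252 = 1817 mg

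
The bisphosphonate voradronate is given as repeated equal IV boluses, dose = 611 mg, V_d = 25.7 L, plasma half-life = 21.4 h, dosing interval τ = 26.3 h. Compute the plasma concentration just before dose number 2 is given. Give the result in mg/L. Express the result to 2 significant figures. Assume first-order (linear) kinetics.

C₀ per dose = Dose / Vd = 611 / 25.7 = 23.77 mg/L
k = ln2 / t½ = 0.693147 / 21.4 = 0.03239 h⁻¹
Fraction remaining after one interval: r = e^(−kτ) = e^(−0.03239 × 26.3) = 0.4266
Before dose 2, 1 dose has been given (aged 1τ).
C_trough = C₀ × r = 23.77 × 0.4266 = 10.14 mg/L

10 mg/L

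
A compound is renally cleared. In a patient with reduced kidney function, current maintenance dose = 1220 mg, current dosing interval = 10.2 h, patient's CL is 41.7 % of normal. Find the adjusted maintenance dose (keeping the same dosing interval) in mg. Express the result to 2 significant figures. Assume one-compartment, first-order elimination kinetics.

510 mg

To keep the same average steady-state level, dosing rate must scale with clearance.
CL ratio = 41.7 / 100 = 0.4170
New dose (same interval) = 1220 × 0.4170 = 508.7 mg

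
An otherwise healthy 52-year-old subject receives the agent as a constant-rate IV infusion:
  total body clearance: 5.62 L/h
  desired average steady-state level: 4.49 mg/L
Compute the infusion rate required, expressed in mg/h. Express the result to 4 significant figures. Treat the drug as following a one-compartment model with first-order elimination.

At steady state, infusion rate R₀ = Css × CL = 4.49 × 5.620 = 25.23 mg/h

25.23 mg/h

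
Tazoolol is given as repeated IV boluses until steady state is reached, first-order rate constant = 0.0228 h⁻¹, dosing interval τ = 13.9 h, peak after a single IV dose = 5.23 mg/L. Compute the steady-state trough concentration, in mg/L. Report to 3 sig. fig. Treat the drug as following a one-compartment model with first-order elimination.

14.0 mg/L

e^(−kτ) = e^(−0.02280 × 13.9) = 0.7284
Accumulation ratio R = 1 / (1 − e^(−kτ)) = 1 / (1 − 0.7284) = 3.682
Steady-state trough = C₀ × R × e^(−kτ) = 5.23 × 3.682 × 0.7284 = 14.03 mg/L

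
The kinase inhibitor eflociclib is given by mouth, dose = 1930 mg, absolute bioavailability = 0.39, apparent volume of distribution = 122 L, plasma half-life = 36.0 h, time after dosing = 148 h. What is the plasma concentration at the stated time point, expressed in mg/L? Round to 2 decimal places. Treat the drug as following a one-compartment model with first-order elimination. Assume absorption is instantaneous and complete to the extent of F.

Amount reaching circulation = F × Dose = 0.39 × 1930 = 752.7 mg
C₀ = F·Dose / Vd = 752.7 / 122 = 6.170 mg/L
k = ln2 / t½ = 0.693147 / 36.0 = 0.01925 h⁻¹
C = C₀ · e^(−k·t) = 6.170 × e^(−0.01925 × 148)
  = 6.170 × 0.05790 = 0.3572 mg/L

0.36 mg/L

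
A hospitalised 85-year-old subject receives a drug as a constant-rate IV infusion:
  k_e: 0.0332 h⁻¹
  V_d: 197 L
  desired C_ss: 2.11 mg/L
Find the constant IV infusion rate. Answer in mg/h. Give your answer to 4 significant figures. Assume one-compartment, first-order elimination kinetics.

CL = k × Vd = 0.03320 × 197 = 6.540 L/h
At steady state, infusion rate R₀ = Css × CL = 2.11 × 6.540 = 13.80 mg/h

13.80 mg/h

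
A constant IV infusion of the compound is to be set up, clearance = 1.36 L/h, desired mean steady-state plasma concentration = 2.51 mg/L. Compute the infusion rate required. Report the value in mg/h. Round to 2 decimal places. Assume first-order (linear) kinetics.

At steady state, infusion rate R₀ = Css × CL = 2.51 × 1.360 = 3.414 mg/h

3.41 mg/h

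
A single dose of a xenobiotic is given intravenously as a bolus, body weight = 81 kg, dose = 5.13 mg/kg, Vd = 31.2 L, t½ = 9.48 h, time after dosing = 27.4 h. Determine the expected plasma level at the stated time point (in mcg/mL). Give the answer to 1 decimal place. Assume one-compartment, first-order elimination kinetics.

Total dose = 5.13 × 81 = 415.5 mg
C₀ = Dose / Vd = 415.5 / 31.2 = 13.32 mg/L
k = ln2 / t½ = 0.693147 / 9.48 = 0.07312 h⁻¹
C = C₀ · e^(−k·t) = 13.32 × e^(−0.07312 × 27.4)
  = 13.32 × 0.1349 = 1.797 mg/L
(1.797 mg/L = 1.797 mcg/mL)

1.8 mcg/mL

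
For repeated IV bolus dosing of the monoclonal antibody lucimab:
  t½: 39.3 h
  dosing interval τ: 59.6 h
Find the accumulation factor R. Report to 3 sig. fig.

k = ln2 / t½ = 0.693147 / 39.3 = 0.01764 h⁻¹
e^(−kτ) = e^(−0.01764 × 59.6) = 0.3495
Accumulation ratio R = 1 / (1 − e^(−kτ)) = 1 / (1 − 0.3495) = 1.537

1.54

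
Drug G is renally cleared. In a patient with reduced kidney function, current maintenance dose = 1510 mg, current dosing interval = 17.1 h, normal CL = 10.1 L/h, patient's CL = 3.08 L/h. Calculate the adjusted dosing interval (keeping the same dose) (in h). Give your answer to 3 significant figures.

To keep the same average steady-state level, dosing rate must scale with clearance.
CL ratio = 3.08 / 10.1 = 0.3050
New interval (same dose) = 17.1 / 0.3050 = 56.07 h

56.1 h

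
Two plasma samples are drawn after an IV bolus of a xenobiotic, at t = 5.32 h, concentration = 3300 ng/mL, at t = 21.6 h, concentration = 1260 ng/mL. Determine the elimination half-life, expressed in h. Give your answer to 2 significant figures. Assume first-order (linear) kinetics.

k = ln(C₁/C₂) / (t₂ − t₁) = ln(3300/1260) / (21.6 − 5.32)
  = 0.9628 / 16.28 = 0.05914 h⁻¹
t½ = ln2 / k = 0.693147 / 0.05914 = 11.72 h

12 h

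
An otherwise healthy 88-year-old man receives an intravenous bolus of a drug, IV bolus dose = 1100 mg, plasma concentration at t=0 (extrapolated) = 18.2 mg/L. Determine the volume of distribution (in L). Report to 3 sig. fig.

Vd = Dose / C₀ = 1100 / 18.2 = 60.44 L

60.4 L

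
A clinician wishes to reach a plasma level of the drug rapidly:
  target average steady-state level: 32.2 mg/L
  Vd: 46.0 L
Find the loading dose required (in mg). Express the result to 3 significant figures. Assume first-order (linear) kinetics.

LD = Css × Vd = 32.2 × 46.0 = 1481 mg

1480 mg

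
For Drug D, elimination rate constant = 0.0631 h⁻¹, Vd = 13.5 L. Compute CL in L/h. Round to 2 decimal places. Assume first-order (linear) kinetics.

0.85 L/h

CL = k × Vd = 0.0631 × 13.5 = 0.8519 L/h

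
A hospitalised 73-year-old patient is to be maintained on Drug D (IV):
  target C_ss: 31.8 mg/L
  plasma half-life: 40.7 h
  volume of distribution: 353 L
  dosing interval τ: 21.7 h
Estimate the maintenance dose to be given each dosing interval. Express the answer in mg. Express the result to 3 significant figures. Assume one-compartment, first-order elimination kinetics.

k = ln2 / t½ = 0.693147 / 40.7 = 0.01703 h⁻¹
CL = k × Vd = 0.01703 × 353 = 6.012 L/h
At steady state, Dose/τ = Css × CL.
Dose = Css × CL × τ = 31.8 × 6.012 × 21.7 = 4149 mg

4150 mg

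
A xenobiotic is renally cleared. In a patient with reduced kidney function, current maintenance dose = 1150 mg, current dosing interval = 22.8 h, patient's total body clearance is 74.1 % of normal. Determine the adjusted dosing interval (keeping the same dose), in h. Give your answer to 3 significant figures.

To keep the same average steady-state level, dosing rate must scale with clearance.
CL ratio = 74.1 / 100 = 0.7410
New interval (same dose) = 22.8 / 0.7410 = 30.77 h

30.8 h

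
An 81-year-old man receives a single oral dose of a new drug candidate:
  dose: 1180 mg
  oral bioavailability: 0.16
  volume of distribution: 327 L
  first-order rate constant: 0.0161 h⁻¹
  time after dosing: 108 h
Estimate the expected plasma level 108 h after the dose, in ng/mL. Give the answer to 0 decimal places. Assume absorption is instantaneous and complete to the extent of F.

Amount reaching circulation = F × Dose = 0.16 × 1180 = 188.8 mg
C₀ = F·Dose / Vd = 188.8 / 327 = 0.5774 mg/L
C = C₀ · e^(−k·t) = 0.5774 × e^(−0.01610 × 108)
  = 0.5774 × 0.1757 = 0.1014 mg/L
Convert: 0.1014 mg/L × 1000 = 101.4 ng/mL

101 ng/mL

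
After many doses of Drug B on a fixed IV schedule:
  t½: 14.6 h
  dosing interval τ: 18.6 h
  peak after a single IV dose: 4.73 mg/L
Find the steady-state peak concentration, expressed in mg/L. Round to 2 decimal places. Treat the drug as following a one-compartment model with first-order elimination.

k = ln2 / t½ = 0.693147 / 14.6 = 0.04748 h⁻¹
e^(−kτ) = e^(−0.04748 × 18.6) = 0.4135
Accumulation ratio R = 1 / (1 − e^(−kτ)) = 1 / (1 − 0.4135) = 1.705
Steady-state peak = C₀ × R = 4.73 × 1.705 = 8.065 mg/L

8.07 mg/L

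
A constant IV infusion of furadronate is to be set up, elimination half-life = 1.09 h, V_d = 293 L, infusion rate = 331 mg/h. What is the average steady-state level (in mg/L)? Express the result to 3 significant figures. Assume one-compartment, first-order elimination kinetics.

1.78 mg/L

k = ln2 / t½ = 0.693147 / 1.09 = 0.6359 h⁻¹
CL = k × Vd = 0.6359 × 293 = 186.3 L/h
At steady state Css = R₀ / CL = 331 / 186.3 = 1.777 mg/L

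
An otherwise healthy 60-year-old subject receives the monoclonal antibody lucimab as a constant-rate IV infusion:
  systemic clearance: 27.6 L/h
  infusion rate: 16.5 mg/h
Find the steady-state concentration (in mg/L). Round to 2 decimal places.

At steady state Css = R₀ / CL = 16.5 / 27.60 = 0.5978 mg/L

0.60 mg/L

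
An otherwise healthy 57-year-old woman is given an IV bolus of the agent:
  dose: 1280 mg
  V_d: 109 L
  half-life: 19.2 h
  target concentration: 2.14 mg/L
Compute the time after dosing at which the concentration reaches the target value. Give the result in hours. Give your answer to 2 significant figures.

C₀ = Dose / Vd = 1280 / 109 = 11.74 mg/L
k = ln2 / t½ = 0.693147 / 19.2 = 0.03610 h⁻¹
t = ln(C₀ / C) / k = ln(11.74 / 2.14) / 0.03610
  = ln(5.486) / 0.03610 = 1.702 / 0.03610 = 47.15 h

47 h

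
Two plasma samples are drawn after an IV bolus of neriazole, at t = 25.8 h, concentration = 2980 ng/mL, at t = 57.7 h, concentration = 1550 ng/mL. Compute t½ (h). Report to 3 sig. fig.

33.8 h

k = ln(C₁/C₂) / (t₂ − t₁) = ln(2980/1550) / (57.7 − 25.8)
  = 0.6537 / 31.90 = 0.02049 h⁻¹
t½ = ln2 / k = 0.693147 / 0.02049 = 33.83 h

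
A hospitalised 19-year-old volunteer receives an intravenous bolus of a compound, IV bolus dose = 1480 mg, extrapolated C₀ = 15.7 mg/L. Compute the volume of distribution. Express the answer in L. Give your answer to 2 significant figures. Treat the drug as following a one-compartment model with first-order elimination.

Vd = Dose / C₀ = 1480 / 15.7 = 94.27 L

94 L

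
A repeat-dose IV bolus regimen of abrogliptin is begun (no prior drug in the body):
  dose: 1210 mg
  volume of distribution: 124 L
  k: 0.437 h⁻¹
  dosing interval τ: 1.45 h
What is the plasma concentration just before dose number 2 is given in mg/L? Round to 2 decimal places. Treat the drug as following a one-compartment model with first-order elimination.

C₀ per dose = Dose / Vd = 1210 / 124 = 9.758 mg/L
Fraction remaining after one interval: r = e^(−kτ) = e^(−0.4370 × 1.45) = 0.5307
Before dose 2, 1 dose has been given (aged 1τ).
C_trough = C₀ × r = 9.758 × 0.5307 = 5.179 mg/L

5.18 mg/L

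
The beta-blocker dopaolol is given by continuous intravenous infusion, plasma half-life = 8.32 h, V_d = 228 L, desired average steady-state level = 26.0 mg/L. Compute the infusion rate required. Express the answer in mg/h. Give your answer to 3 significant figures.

k = ln2 / t½ = 0.693147 / 8.32 = 0.08331 h⁻¹
CL = k × Vd = 0.08331 × 228 = 18.99 L/h
At steady state, infusion rate R₀ = Css × CL = 26.0 × 18.99 = 493.7 mg/h

494 mg/h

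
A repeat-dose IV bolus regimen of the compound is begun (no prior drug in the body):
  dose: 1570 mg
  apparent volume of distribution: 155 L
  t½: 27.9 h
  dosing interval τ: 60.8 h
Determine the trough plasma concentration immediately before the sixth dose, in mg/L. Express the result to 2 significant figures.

2.9 mg/L

C₀ per dose = Dose / Vd = 1570 / 155 = 10.13 mg/L
k = ln2 / t½ = 0.693147 / 27.9 = 0.02484 h⁻¹
Fraction remaining after one interval: r = e^(−kτ) = e^(−0.02484 × 60.8) = 0.2208
Before dose 6, 5 doses have been given (aged 1τ, 2τ, 3τ, 4τ, 5τ).
C_trough = C₀ × (r + r² + … + r^5) = C₀ × r(1−r^5)/(1−r)
        = 10.13 × 0.2208 × (1 − 0.0005248) / (1 − 0.2208) = 2.869 mg/L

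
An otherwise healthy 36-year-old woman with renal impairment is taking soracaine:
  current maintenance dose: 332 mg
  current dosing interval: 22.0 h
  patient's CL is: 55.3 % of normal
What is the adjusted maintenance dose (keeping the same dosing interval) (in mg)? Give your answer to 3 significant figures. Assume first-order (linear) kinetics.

To keep the same average steady-state level, dosing rate must scale with clearance.
CL ratio = 55.3 / 100 = 0.5530
New dose (same interval) = 332 × 0.5530 = 183.6 mg

184 mg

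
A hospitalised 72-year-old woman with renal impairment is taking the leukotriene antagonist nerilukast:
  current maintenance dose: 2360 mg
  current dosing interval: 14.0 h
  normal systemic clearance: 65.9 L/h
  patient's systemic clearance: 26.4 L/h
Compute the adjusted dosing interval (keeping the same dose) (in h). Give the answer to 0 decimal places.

To keep the same average steady-state level, dosing rate must scale with clearance.
CL ratio = 26.4 / 65.9 = 0.4006
New interval (same dose) = 14.0 / 0.4006 = 34.95 h

35 h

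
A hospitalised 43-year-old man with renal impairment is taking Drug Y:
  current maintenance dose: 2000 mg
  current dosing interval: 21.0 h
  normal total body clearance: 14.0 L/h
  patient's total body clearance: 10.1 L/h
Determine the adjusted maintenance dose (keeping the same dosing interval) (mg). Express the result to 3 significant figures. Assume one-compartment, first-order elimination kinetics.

To keep the same average steady-state level, dosing rate must scale with clearance.
CL ratio = 10.1 / 14.0 = 0.7214
New dose (same interval) = 2000 × 0.7214 = 1443 mg

1440 mg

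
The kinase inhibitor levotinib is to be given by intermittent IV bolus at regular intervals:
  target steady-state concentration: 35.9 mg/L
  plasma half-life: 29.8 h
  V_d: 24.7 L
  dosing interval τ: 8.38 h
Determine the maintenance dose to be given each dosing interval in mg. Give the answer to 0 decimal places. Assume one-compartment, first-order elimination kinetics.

173 mg

k = ln2 / t½ = 0.693147 / 29.8 = 0.02326 h⁻¹
CL = k × Vd = 0.02326 × 24.7 = 0.5745 L/h
At steady state, Dose/τ = Css × CL.
Dose = Css × CL × τ = 35.9 × 0.5745 × 8.38 = 172.8 mg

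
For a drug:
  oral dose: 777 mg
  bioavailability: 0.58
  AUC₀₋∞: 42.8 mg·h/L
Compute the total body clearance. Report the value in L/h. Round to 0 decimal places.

11 L/h

CL = F·Dose / AUC = 0.58 × 777 / 42.8 = 10.53 L/h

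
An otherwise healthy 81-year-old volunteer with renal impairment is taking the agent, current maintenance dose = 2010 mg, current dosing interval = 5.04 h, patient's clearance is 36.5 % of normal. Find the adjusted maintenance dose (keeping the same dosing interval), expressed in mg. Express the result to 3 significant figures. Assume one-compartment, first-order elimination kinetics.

To keep the same average steady-state level, dosing rate must scale with clearance.
CL ratio = 36.5 / 100 = 0.3650
New dose (same interval) = 2010 × 0.3650 = 733.7 mg

734 mg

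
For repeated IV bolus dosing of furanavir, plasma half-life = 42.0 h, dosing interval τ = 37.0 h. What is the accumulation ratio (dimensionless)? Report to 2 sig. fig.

k = ln2 / t½ = 0.693147 / 42.0 = 0.01650 h⁻¹
e^(−kτ) = e^(−0.01650 × 37.0) = 0.5431
Accumulation ratio R = 1 / (1 − e^(−kτ)) = 1 / (1 − 0.5431) = 2.189

2.2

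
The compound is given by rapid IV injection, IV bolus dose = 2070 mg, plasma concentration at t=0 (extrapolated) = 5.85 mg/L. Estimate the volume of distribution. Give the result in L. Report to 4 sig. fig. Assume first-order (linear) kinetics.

Vd = Dose / C₀ = 2070 / 5.85 = 353.8 L

353.8 L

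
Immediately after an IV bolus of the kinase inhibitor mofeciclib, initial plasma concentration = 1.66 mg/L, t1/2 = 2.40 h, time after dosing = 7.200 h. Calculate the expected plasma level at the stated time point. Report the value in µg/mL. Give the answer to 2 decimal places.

0.21 µg/mL

k = ln2 / t½ = 0.693147 / 2.40 = 0.2888 h⁻¹
t / t½ = 7.200 / 2.40 = 3 half-lives
C = C₀ × (1/2)^3 = 1.660 × 0.1250 = 0.2075 mg/L
(0.2075 mg/L = 0.2075 µg/mL)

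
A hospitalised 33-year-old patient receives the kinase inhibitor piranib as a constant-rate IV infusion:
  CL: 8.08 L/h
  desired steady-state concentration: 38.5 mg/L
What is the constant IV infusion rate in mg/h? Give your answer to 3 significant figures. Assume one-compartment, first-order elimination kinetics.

311 mg/h

At steady state, infusion rate R₀ = Css × CL = 38.5 × 8.080 = 311.1 mg/h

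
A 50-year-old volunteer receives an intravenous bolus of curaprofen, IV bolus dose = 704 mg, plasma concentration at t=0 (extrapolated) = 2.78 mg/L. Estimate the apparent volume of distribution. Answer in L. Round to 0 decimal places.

Vd = Dose / C₀ = 704.0 / 2.78 = 253.2 L

253 L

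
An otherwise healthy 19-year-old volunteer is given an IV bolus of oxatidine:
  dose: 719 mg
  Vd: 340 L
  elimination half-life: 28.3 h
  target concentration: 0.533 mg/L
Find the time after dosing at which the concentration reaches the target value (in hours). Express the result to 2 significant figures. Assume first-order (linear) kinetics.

56 h

C₀ = Dose / Vd = 719.0 / 340 = 2.115 mg/L
k = ln2 / t½ = 0.693147 / 28.3 = 0.02449 h⁻¹
t = ln(C₀ / C) / k = ln(2.115 / 0.533) / 0.02449
  = ln(3.968) / 0.02449 = 1.378 / 0.02449 = 56.27 h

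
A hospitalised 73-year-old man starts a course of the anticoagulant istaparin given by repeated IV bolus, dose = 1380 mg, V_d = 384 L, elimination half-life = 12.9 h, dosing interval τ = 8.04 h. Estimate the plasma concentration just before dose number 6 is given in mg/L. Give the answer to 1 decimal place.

5.9 mg/L

C₀ per dose = Dose / Vd = 1380 / 384 = 3.594 mg/L
k = ln2 / t½ = 0.693147 / 12.9 = 0.05373 h⁻¹
Fraction remaining after one interval: r = e^(−kτ) = e^(−0.05373 × 8.04) = 0.6492
Before dose 6, 5 doses have been given (aged 1τ, 2τ, 3τ, 4τ, 5τ).
C_trough = C₀ × (r + r² + … + r^5) = C₀ × r(1−r^5)/(1−r)
        = 3.594 × 0.6492 × (1 − 0.1153) / (1 − 0.6492) = 5.884 mg/L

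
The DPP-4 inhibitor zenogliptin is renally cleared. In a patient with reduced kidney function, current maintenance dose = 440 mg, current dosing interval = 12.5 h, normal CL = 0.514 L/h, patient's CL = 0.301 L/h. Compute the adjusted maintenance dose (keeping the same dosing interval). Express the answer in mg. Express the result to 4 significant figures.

257.7 mg

To keep the same average steady-state level, dosing rate must scale with clearance.
CL ratio = 0.301 / 0.514 = 0.5856
New dose (same interval) = 440 × 0.5856 = 257.7 mg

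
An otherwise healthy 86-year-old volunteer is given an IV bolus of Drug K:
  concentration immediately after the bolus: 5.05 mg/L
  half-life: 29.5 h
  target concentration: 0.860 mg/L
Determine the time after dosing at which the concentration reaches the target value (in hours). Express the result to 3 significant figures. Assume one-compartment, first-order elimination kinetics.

75.3 h

k = ln2 / t½ = 0.693147 / 29.5 = 0.02350 h⁻¹
t = ln(C₀ / C) / k = ln(5.050 / 0.860) / 0.02350
  = ln(5.872) / 0.02350 = 1.770 / 0.02350 = 75.32 h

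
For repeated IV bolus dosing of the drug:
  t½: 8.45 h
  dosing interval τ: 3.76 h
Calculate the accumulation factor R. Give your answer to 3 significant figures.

3.77

k = ln2 / t½ = 0.693147 / 8.45 = 0.08203 h⁻¹
e^(−kτ) = e^(−0.08203 × 3.76) = 0.7346
Accumulation ratio R = 1 / (1 − e^(−kτ)) = 1 / (1 − 0.7346) = 3.768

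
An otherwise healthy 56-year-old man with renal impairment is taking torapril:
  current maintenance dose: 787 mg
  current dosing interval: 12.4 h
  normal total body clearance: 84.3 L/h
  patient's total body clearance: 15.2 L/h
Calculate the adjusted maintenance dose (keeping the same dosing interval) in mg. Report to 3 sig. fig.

To keep the same average steady-state level, dosing rate must scale with clearance.
CL ratio = 15.2 / 84.3 = 0.1803
New dose (same interval) = 787 × 0.1803 = 141.9 mg

142 mg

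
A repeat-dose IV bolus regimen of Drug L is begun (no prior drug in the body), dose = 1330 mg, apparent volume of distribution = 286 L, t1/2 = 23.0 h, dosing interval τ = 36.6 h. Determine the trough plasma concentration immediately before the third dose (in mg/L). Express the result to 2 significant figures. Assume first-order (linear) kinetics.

2.1 mg/L

C₀ per dose = Dose / Vd = 1330 / 286 = 4.650 mg/L
k = ln2 / t½ = 0.693147 / 23.0 = 0.03014 h⁻¹
Fraction remaining after one interval: r = e^(−kτ) = e^(−0.03014 × 36.6) = 0.3318
Before dose 3, 2 doses have been given (aged 1τ, 2τ).
C_trough = C₀ × (r + r²) = 4.650 × (0.3318 + 0.1101) = 2.055 mg/L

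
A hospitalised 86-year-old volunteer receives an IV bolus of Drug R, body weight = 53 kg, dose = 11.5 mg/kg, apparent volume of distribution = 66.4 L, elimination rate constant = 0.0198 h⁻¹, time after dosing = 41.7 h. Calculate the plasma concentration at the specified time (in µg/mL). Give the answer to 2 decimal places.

4.02 µg/mL

Total dose = 11.5 × 53 = 609.5 mg
C₀ = Dose / Vd = 609.5 / 66.4 = 9.179 mg/L
C = C₀ · e^(−k·t) = 9.179 × e^(−0.01980 × 41.7)
  = 9.179 × 0.4379 = 4.019 mg/L
(4.019 mg/L = 4.019 µg/mL)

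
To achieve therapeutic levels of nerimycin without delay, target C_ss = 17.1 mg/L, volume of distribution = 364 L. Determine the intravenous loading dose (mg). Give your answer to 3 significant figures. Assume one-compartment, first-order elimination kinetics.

6220 mg

LD = Css × Vd = 17.1 × 364 = 6224 mg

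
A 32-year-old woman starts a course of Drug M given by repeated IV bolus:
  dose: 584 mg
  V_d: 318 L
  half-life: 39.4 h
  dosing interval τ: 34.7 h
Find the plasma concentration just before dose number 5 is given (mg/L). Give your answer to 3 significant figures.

C₀ per dose = Dose / Vd = 584 / 318 = 1.836 mg/L
k = ln2 / t½ = 0.693147 / 39.4 = 0.01759 h⁻¹
Fraction remaining after one interval: r = e^(−kτ) = e^(−0.01759 × 34.7) = 0.5431
Before dose 5, 4 doses have been given (aged 1τ, 2τ, 3τ, 4τ).
C_trough = C₀ × (r + r² + … + r^4) = C₀ × r(1−r^4)/(1−r)
        = 1.836 × 0.5431 × (1 − 0.08700) / (1 − 0.5431) = 1.993 mg/L

1.99 mg/L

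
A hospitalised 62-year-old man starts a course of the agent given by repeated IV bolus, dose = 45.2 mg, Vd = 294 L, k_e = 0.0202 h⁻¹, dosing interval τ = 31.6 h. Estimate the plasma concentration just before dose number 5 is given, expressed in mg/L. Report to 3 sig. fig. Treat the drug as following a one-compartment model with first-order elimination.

C₀ per dose = Dose / Vd = 45.2 / 294 = 0.1537 mg/L
Fraction remaining after one interval: r = e^(−kτ) = e^(−0.02020 × 31.6) = 0.5282
Before dose 5, 4 doses have been given (aged 1τ, 2τ, 3τ, 4τ).
C_trough = C₀ × (r + r² + … + r^4) = C₀ × r(1−r^4)/(1−r)
        = 0.1537 × 0.5282 × (1 − 0.07784) / (1 − 0.5282) = 0.1587 mg/L

0.159 mg/L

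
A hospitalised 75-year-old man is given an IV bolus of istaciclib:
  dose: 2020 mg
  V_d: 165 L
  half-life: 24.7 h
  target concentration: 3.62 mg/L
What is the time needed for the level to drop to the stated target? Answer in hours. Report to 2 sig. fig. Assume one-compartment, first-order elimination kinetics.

43 h

C₀ = Dose / Vd = 2020 / 165 = 12.24 mg/L
k = ln2 / t½ = 0.693147 / 24.7 = 0.02806 h⁻¹
t = ln(C₀ / C) / k = ln(12.24 / 3.62) / 0.02806
  = ln(3.381) / 0.02806 = 1.218 / 0.02806 = 43.41 h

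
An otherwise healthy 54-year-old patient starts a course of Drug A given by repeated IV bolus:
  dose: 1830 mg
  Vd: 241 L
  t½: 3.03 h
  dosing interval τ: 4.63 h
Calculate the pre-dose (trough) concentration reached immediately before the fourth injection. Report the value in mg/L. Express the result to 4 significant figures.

C₀ per dose = Dose / Vd = 1830 / 241 = 7.593 mg/L
k = ln2 / t½ = 0.693147 / 3.03 = 0.2288 h⁻¹
Fraction remaining after one interval: r = e^(−kτ) = e^(−0.2288 × 4.63) = 0.3467
Before dose 4, 3 doses have been given (aged 1τ, 2τ, 3τ).
C_trough = C₀ × (r + r² + … + r^3) = C₀ × r(1−r^3)/(1−r)
        = 7.593 × 0.3467 × (1 − 0.04167) / (1 − 0.3467) = 3.862 mg/L

3.862 mg/L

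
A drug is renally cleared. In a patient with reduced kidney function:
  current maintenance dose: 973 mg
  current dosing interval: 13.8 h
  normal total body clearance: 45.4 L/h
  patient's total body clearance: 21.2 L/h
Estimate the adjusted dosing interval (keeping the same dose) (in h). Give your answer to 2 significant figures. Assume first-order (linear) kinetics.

30 h

To keep the same average steady-state level, dosing rate must scale with clearance.
CL ratio = 21.2 / 45.4 = 0.4670
New interval (same dose) = 13.8 / 0.4670 = 29.55 h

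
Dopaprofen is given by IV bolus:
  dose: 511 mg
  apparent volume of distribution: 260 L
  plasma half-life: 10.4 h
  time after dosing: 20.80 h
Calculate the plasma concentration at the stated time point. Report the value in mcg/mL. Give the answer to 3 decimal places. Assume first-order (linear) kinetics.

0.491 mcg/mL

C₀ = Dose / Vd = 511.0 / 260 = 1.965 mg/L
k = ln2 / t½ = 0.693147 / 10.4 = 0.06665 h⁻¹
t / t½ = 20.80 / 10.4 = 2 half-lives
C = C₀ × (1/2)^2 = 1.965 × 0.2500 = 0.4913 mg/L
(0.4913 mg/L = 0.4913 mcg/mL)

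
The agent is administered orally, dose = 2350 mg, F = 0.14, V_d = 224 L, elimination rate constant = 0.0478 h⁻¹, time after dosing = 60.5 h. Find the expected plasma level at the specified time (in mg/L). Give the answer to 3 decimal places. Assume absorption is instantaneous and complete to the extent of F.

Amount reaching circulation = F × Dose = 0.14 × 2350 = 329.0 mg
C₀ = F·Dose / Vd = 329.0 / 224 = 1.469 mg/L
C = C₀ · e^(−k·t) = 1.469 × e^(−0.04780 × 60.5)
  = 1.469 × 0.05547 = 0.08149 mg/L

0.081 mg/L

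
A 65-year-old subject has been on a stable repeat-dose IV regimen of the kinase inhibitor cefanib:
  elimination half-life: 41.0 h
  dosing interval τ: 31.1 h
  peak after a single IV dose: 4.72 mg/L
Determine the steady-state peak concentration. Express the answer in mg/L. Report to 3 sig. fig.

k = ln2 / t½ = 0.693147 / 41.0 = 0.01691 h⁻¹
e^(−kτ) = e^(−0.01691 × 31.1) = 0.5910
Accumulation ratio R = 1 / (1 − e^(−kτ)) = 1 / (1 − 0.5910) = 2.445
Steady-state peak = C₀ × R = 4.72 × 2.445 = 11.54 mg/L

11.5 mg/L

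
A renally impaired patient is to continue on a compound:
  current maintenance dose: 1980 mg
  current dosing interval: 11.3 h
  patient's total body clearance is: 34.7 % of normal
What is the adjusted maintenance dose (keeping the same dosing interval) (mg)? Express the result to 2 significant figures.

690 mg

To keep the same average steady-state level, dosing rate must scale with clearance.
CL ratio = 34.7 / 100 = 0.3470
New dose (same interval) = 1980 × 0.3470 = 687.1 mg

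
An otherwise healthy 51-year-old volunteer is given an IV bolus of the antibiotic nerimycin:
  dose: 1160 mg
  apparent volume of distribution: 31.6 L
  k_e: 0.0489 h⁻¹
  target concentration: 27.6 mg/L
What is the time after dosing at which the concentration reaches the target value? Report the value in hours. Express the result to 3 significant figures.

5.83 h

C₀ = Dose / Vd = 1160 / 31.6 = 36.71 mg/L
t = ln(C₀ / C) / k = ln(36.71 / 27.6) / 0.04890
  = ln(1.330) / 0.04890 = 0.2852 / 0.04890 = 5.832 h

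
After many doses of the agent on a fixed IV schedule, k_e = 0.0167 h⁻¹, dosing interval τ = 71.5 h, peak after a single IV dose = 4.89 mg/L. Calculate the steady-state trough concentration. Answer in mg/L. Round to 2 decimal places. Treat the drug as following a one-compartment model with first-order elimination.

e^(−kτ) = e^(−0.01670 × 71.5) = 0.3030
Accumulation ratio R = 1 / (1 − e^(−kτ)) = 1 / (1 − 0.3030) = 1.435
Steady-state trough = C₀ × R × e^(−kτ) = 4.89 × 1.435 × 0.3030 = 2.126 mg/L

2.13 mg/L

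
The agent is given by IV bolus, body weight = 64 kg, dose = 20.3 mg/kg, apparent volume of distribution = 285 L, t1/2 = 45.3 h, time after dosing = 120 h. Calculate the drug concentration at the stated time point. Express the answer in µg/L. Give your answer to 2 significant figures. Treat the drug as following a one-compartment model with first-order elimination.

Total dose = 20.3 × 64 = 1299 mg
C₀ = Dose / Vd = 1299 / 285 = 4.558 mg/L
k = ln2 / t½ = 0.693147 / 45.3 = 0.01530 h⁻¹
C = C₀ · e^(−k·t) = 4.558 × e^(−0.01530 × 120)
  = 4.558 × 0.1595 = 0.7270 mg/L
Convert: 0.7270 mg/L × 1000 = 727.0 µg/L

730 µg/L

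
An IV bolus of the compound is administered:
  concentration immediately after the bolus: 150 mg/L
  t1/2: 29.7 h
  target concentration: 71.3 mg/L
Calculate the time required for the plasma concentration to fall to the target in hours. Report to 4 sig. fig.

k = ln2 / t½ = 0.693147 / 29.7 = 0.02334 h⁻¹
t = ln(C₀ / C) / k = ln(150.0 / 71.3) / 0.02334
  = ln(2.104) / 0.02334 = 0.7438 / 0.02334 = 31.87 h

31.87 h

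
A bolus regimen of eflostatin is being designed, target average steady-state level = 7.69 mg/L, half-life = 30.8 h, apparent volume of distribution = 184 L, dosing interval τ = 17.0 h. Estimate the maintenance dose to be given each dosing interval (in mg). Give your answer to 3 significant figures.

541 mg

k = ln2 / t½ = 0.693147 / 30.8 = 0.02250 h⁻¹
CL = k × Vd = 0.02250 × 184 = 4.140 L/h
At steady state, Dose/τ = Css × CL.
Dose = Css × CL × τ = 7.69 × 4.140 × 17.0 = 541.2 mg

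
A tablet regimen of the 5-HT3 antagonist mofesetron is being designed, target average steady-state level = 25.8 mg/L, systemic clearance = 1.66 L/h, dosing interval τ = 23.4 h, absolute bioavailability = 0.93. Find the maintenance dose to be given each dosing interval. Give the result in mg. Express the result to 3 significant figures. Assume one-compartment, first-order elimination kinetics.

At steady state, F × (Dose/τ) = Css × CL.
Dose = Css × CL × τ / F = 25.8 × 1.660 × 23.4 / 0.93 = 1078 mg

1080 mg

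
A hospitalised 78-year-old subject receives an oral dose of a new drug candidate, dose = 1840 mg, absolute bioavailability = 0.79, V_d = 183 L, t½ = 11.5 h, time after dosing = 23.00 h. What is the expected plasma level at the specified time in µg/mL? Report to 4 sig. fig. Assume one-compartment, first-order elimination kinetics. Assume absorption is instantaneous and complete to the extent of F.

1.986 µg/mL

Amount reaching circulation = F × Dose = 0.79 × 1840 = 1454 mg
C₀ = F·Dose / Vd = 1454 / 183 = 7.945 mg/L
k = ln2 / t½ = 0.693147 / 11.5 = 0.06027 h⁻¹
t / t½ = 23.00 / 11.5 = 2 half-lives
C = C₀ × (1/2)^2 = 7.945 × 0.2500 = 1.986 mg/L
(1.986 mg/L = 1.986 µg/mL)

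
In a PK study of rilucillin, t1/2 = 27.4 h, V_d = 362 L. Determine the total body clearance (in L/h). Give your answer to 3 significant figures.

k = ln2 / t½ = 0.693147 / 27.4 = 0.02530 h⁻¹
CL = k × Vd = 0.02530 × 362 = 9.159 L/h

9.16 L/h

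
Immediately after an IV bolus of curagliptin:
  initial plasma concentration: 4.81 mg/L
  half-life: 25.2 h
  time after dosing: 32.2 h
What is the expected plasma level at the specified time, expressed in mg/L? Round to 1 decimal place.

2.0 mg/L

k = ln2 / t½ = 0.693147 / 25.2 = 0.02751 h⁻¹
C = C₀ · e^(−k·t) = 4.810 × e^(−0.02751 × 32.2)
  = 4.810 × 0.4124 = 1.984 mg/L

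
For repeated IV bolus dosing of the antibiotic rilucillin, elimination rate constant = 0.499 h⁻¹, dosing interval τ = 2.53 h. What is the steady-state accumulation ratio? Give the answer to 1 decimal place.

1.4

e^(−kτ) = e^(−0.4990 × 2.53) = 0.2830
Accumulation ratio R = 1 / (1 − e^(−kτ)) = 1 / (1 − 0.2830) = 1.395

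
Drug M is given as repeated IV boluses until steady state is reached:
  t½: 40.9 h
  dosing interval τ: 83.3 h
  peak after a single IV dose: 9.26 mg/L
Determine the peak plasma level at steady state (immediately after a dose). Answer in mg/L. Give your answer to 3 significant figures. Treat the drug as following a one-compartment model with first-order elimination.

12.2 mg/L

k = ln2 / t½ = 0.693147 / 40.9 = 0.01695 h⁻¹
e^(−kτ) = e^(−0.01695 × 83.3) = 0.2437
Accumulation ratio R = 1 / (1 − e^(−kτ)) = 1 / (1 − 0.2437) = 1.322
Steady-state peak = C₀ × R = 9.26 × 1.322 = 12.24 mg/L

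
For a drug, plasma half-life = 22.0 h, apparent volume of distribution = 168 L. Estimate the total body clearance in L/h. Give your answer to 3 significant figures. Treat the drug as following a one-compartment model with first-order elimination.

5.29 L/h

k = ln2 / t½ = 0.693147 / 22.0 = 0.03151 h⁻¹
CL = k × Vd = 0.03151 × 168 = 5.294 L/h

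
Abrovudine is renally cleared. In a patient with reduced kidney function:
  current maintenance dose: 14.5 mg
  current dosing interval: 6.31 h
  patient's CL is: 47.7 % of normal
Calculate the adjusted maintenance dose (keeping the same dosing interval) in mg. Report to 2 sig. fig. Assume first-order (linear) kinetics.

6.9 mg

To keep the same average steady-state level, dosing rate must scale with clearance.
CL ratio = 47.7 / 100 = 0.4770
New dose (same interval) = 14.5 × 0.4770 = 6.917 mg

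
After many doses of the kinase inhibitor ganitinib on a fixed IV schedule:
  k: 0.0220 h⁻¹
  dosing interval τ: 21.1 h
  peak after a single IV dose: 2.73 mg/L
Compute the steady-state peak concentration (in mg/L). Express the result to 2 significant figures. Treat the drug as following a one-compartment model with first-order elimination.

e^(−kτ) = e^(−0.02200 × 21.1) = 0.6286
Accumulation ratio R = 1 / (1 − e^(−kτ)) = 1 / (1 − 0.6286) = 2.693
Steady-state peak = C₀ × R = 2.73 × 2.693 = 7.352 mg/L

7.4 mg/L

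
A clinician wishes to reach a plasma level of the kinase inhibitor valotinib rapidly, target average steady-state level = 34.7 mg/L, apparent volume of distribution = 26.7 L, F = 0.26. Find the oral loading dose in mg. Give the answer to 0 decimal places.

3563 mg

LD = Css × Vd / F = 34.7 × 26.7 / 0.26 = 3563 mg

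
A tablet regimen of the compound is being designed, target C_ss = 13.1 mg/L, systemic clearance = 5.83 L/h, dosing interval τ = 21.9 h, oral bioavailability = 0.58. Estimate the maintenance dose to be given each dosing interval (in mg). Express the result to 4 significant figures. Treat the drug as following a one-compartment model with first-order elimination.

2884 mg

At steady state, F × (Dose/τ) = Css × CL.
Dose = Css × CL × τ / F = 13.1 × 5.830 × 21.9 / 0.58 = 2884 mg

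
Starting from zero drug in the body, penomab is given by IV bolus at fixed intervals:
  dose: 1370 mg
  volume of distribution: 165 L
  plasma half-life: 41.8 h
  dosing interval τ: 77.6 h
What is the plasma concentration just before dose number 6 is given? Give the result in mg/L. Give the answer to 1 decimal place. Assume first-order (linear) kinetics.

3.2 mg/L

C₀ per dose = Dose / Vd = 1370 / 165 = 8.303 mg/L
k = ln2 / t½ = 0.693147 / 41.8 = 0.01658 h⁻¹
Fraction remaining after one interval: r = e^(−kτ) = e^(−0.01658 × 77.6) = 0.2762
Before dose 6, 5 doses have been given (aged 1τ, 2τ, 3τ, 4τ, 5τ).
C_trough = C₀ × (r + r² + … + r^5) = C₀ × r(1−r^5)/(1−r)
        = 8.303 × 0.2762 × (1 − 0.001607) / (1 − 0.2762) = 3.163 mg/L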